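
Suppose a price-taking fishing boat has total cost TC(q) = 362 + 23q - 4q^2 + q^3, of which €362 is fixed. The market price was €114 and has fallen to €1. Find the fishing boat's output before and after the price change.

Output falls from 7 to 0 (the firm shuts down)

AVC = 23 - 4q + q^2, minimized at q = 2 where min AVC = €19. MC = 23 - 8q + 3q^2.
With P = €114 above the shutdown price, P = MC gives q = 7.
At P = €1 < min AVC = €19, price no longer covers variable cost at any output, so the firm shuts down: q = 0.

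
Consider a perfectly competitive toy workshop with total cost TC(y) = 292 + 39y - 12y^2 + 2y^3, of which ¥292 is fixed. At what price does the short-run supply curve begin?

¥21 per unit

Short-run supply begins at min AVC. From VC = 39y - 12y^2 + 2y^3, AVC = 39 - 12y + 2y^2.
At the minimum of AVC, MC = AVC. MC = 39 - 24y + 6y^2; setting MC = AVC gives 4y^2 - 12y = 0, so y = 3. min AVC = 21.
The firm shuts down for any P below ¥21.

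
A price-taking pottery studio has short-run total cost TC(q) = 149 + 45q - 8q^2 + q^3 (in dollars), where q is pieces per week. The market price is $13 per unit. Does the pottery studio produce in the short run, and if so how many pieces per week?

Shut down

Strip out fixed cost: VC = 45q - 8q^2 + q^3. Then AVC = 45 - 8q + q^2 and MC = 45 - 16q + 3q^2.
AVC hits its minimum where MC = AVC, at q = 4, giving min AVC = 45 - 8·4 + 4^2 = $29.
P = $13 lies below min AVC = $29; no output level covers variable cost.
The firm minimizes its loss by shutting down and losing only its fixed cost of $149.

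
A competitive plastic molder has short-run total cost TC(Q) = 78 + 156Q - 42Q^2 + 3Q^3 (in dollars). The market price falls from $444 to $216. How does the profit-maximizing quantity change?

Output falls from 12 to 10

AVC = 156 - 42Q + 3Q^2, minimized at Q = 7 where min AVC = $9. MC = 156 - 84Q + 9Q^2.
With P = $444 above the shutdown price, P = MC gives Q = 12.
At P = $216 ≥ min AVC, set P = MC: Q = 10. The firm stays open but cuts output.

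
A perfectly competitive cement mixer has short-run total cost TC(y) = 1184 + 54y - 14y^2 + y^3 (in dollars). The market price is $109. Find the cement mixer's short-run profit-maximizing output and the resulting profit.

Profit = -$216 at y = 11

AVC = 54 - 14y + y^2; min AVC = $5 at y = 7. Since P = $109 ≥ min AVC, the firm produces.
MC = 54 - 28y + 3y^2. Setting P = MC and taking the root on the rising branch gives y* = 11.
TR = 109·11 = 1199. TC = 1184 + 231 = 1415. Profit = 1199 − 1415 = -$216.
That loss of $216 beats the $1184 the firm would lose by shutting down; producing recovers $968 of fixed cost.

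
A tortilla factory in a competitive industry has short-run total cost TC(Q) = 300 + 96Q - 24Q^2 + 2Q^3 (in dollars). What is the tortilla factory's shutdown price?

The firm shuts down when price falls below the minimum of average variable cost. AVC = VC/Q = 96 - 24Q + 2Q^2.
dAVC/dQ = -24 + 4Q = 0 gives Q = 6. min AVC = 96 - 24·6 + 2·6^2 = 24.
For P < $24 the firm produces nothing.

$24 per unit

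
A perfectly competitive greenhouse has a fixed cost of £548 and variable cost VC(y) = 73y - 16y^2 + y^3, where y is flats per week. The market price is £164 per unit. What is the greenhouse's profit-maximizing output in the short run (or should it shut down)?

Produce at y = 13

Strip out fixed cost: VC = 73y - 16y^2 + y^3. Then AVC = 73 - 16y + y^2 and MC = 73 - 32y + 3y^2.
AVC hits its minimum where MC = AVC, at y = 8, giving min AVC = 73 - 16·8 + 8^2 = £9.
P = £164 exceeds min AVC = £9, so the firm stays open.
P = MC gives -91 - 32y + 3y^2 = 0, with roots -7/3 and 13. Take the larger (rising MC): y* = 13.
Check: AVC at y = 13 is £34 ≤ P, so revenue covers variable cost.
Profit = P·y − TC = 164·13 − 990 = £1142.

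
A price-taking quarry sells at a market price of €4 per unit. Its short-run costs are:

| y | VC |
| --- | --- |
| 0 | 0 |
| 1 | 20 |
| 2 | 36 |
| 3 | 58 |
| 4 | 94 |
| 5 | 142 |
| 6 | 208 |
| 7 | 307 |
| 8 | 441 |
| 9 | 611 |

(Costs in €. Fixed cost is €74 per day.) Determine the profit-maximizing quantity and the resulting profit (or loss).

Compute π = P·y − TC at each output: y=0: -74; y=1: -90; y=2: -102; y=3: -120; y=4: -152; y=5: -196; y=6: -258; y=7: -353; y=8: -483; y=9: -649.
Profit is highest at y = 0. Equivalently, the lowest AVC in the table is 36/2 ≈ €18 at y = 2, and P = €4 falls below it — price never covers variable cost, so the firm shuts down and loses only its fixed cost.

y = 0 (shut down); profit = -€74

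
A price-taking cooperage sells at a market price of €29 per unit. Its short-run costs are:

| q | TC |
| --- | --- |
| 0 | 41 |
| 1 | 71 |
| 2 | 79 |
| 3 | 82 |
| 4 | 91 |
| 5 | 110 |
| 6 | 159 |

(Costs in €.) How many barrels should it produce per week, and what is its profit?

Compute π = P·q − TC at each output: q=0: -41; q=1: -42; q=2: -21; q=3: 5; q=4: 25; q=5: 35; q=6: 15.
Profit is maximized at q = 5. AVC there is 69/5 = €13.80 ≤ P, so producing beats shutting down (which would give -€41).

q = 5; profit = €35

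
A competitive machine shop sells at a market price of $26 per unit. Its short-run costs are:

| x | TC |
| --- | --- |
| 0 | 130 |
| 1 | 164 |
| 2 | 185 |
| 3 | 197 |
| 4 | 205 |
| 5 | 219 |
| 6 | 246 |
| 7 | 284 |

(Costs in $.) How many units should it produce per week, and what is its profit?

Profit at each row (π = 26x − TC): x=0: -130; x=1: -138; x=2: -133; x=3: -119; x=4: -101; x=5: -89; x=6: -90; x=7: -102.
Profit is maximized at x = 5. AVC there is 89/5 = $17.80 ≤ P, so producing beats shutting down (which would give -$130).

x = 5; profit = -$89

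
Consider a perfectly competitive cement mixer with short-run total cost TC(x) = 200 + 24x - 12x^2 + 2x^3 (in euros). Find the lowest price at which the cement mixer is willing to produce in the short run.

€6 per unit

The firm shuts down when price falls below the minimum of average variable cost. AVC = VC/x = 24 - 12x + 2x^2.
At the minimum of AVC, MC = AVC. MC = 24 - 24x + 6x^2; setting MC = AVC gives 4x^2 - 12x = 0, so x = 3. min AVC = 6.
The firm shuts down for any P below €6.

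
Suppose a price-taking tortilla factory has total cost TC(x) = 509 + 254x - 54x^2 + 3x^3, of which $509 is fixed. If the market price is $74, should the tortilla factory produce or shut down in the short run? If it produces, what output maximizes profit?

Strip out fixed cost: VC = 254x - 54x^2 + 3x^3. Then AVC = 254 - 54x + 3x^2 and MC = 254 - 108x + 9x^2.
The AVC parabola has its vertex at x = 54/6 = 9, where AVC = 254 - 54·9 + 3·9^2 = $11.
Because $74 ≥ $11, revenue can cover variable cost; the firm operates.
Set P = MC: 74 = 254 - 108x + 9x^2 → 180 - 108x + 9x^2 = 0. The roots are x = 2 and x = 10; the profit-maximizing output is on the rising part of MC, so x* = 10.
Check: AVC at x = 10 is $14 ≤ P, so revenue covers variable cost.
Profit = P·x − TC = 74·10 − 649 = $91.

Produce at x = 10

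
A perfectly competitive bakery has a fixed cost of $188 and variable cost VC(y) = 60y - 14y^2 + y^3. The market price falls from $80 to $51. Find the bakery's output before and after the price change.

Output falls from 10 to 9

AVC = 60 - 14y + y^2, minimized at y = 7 where min AVC = $11. MC = 60 - 28y + 3y^2.
With P = $80 above the shutdown price, P = MC gives y = 10.
At P = $51 ≥ min AVC, set P = MC: y = 9. The firm stays open but cuts output.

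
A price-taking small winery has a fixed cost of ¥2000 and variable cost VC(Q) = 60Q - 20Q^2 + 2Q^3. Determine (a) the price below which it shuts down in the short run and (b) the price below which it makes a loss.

Shutdown price = ¥10; break-even price = ¥260

AVC = 60 - 20Q + 2Q^2; minimized at Q = 5, giving min AVC = ¥10. That is the shutdown price.
ATC = 2000/Q + 60 - 20Q + 2Q^2. Setting dATC/dQ = −2000/Q^2 − 20 + 4Q = 0 gives Q = 10 (since 4·10^3 − 20·10^2 = 2000).
min ATC = 2000/10 + 60 − 20·10 + 2·10^2 = ¥260. That is the break-even price.
Between these two prices the firm operates at a loss; above ¥260 it earns a profit.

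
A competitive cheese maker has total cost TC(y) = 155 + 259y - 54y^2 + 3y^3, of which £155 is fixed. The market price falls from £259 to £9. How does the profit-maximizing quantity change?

AVC = 259 - 54y + 3y^2, minimized at y = 9 where min AVC = £16. MC = 259 - 108y + 9y^2.
With P = £259 above the shutdown price, P = MC gives y = 12.
At P = £9 < min AVC = £16, price no longer covers variable cost at any output, so the firm shuts down: y = 0.

Output falls from 12 to 0 (the firm shuts down)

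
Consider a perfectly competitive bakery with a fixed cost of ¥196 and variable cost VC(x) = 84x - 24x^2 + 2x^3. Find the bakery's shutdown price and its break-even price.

Shutdown price = min AVC. AVC = 84 - 24x + 2x^2, with vertex at x = 6 and minimum ¥12.
ATC = 196/x + 84 - 24x + 2x^2. Setting dATC/dx = −196/x^2 − 24 + 4x = 0 gives x = 7 (since 4·7^3 − 24·7^2 = 196).
min ATC = 196/7 + 84 − 24·7 + 2·7^2 = ¥42. That is the break-even price.
For ¥12 ≤ P < ¥42 the firm produces at a loss; below ¥12 it shuts down.

Shutdown price = ¥12; break-even price = ¥42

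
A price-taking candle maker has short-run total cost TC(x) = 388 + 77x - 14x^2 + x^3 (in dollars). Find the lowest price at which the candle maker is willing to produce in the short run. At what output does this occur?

Short-run supply begins at min AVC. From VC = 77x - 14x^2 + x^3, AVC = 77 - 14x + x^2.
At the minimum of AVC, MC = AVC. MC = 77 - 28x + 3x^2; setting MC = AVC gives 2x^2 - 14x = 0, so x = 7. min AVC = 28.
For P < $28 the firm produces nothing.

$28 per unit, at x = 7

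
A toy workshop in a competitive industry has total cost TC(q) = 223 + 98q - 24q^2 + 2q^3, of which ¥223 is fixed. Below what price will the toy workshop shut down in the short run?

The shutdown price is the minimum of AVC. VC = 98q - 24q^2 + 2q^3, so AVC = 98 - 24q + 2q^2.
dAVC/dq = -24 + 4q = 0 gives q = 6. min AVC = 98 - 24·6 + 2·6^2 = 26.
For P < ¥26 the firm produces nothing.

¥26 per unit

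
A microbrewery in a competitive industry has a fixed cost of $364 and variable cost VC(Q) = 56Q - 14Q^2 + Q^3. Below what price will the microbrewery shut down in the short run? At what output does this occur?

Short-run supply begins at min AVC. From VC = 56Q - 14Q^2 + Q^3, AVC = 56 - 14Q + Q^2.
dAVC/dQ = -14 + 2Q = 0 gives Q = 7. min AVC = 56 - 14·7 + 7^2 = 7.
For P < $7 the firm produces nothing.

$7 per unit, at Q = 7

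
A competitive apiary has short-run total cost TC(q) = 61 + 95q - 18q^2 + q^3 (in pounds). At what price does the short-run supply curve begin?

£14 per unit

The firm shuts down when price falls below the minimum of average variable cost. AVC = VC/q = 95 - 18q + q^2.
At the minimum of AVC, MC = AVC. MC = 95 - 36q + 3q^2; setting MC = AVC gives 2q^2 - 18q = 0, so q = 9. min AVC = 14.
The firm shuts down for any P below £14.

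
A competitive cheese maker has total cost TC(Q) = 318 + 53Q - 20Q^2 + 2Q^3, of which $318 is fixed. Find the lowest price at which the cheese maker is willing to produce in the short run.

The shutdown price is the minimum of AVC. VC = 53Q - 20Q^2 + 2Q^3, so AVC = 53 - 20Q + 2Q^2.
dAVC/dQ = -20 + 4Q = 0 gives Q = 5. min AVC = 53 - 20·5 + 2·5^2 = 3.
The firm shuts down for any P below $3.

$3 per unit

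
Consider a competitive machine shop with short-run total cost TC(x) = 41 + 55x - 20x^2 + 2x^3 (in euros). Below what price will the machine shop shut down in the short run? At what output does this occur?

€5 per unit, at x = 5

The shutdown price is the minimum of AVC. VC = 55x - 20x^2 + 2x^3, so AVC = 55 - 20x + 2x^2.
At the minimum of AVC, MC = AVC. MC = 55 - 40x + 6x^2; setting MC = AVC gives 4x^2 - 20x = 0, so x = 5. min AVC = 5.
For P < €5 the firm produces nothing.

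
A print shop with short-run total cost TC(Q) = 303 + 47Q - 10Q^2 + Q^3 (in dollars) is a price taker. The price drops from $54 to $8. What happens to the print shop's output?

Output falls from 7 to 0 (the firm shuts down)

AVC = 47 - 10Q + Q^2, minimized at Q = 5 where min AVC = $22. MC = 47 - 20Q + 3Q^2.
At P = $54 ≥ min AVC, set P = MC on the rising branch: Q = 7.
At P = $8 < min AVC = $22, price no longer covers variable cost at any output, so the firm shuts down: Q = 0.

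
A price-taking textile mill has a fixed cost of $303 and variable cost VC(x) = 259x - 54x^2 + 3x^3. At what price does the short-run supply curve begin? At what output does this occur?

$16 per unit, at x = 9

The shutdown price is the minimum of AVC. VC = 259x - 54x^2 + 3x^3, so AVC = 259 - 54x + 3x^2.
dAVC/dx = -54 + 6x = 0 gives x = 9. min AVC = 259 - 54·9 + 3·9^2 = 16.
So the shutdown price is $16.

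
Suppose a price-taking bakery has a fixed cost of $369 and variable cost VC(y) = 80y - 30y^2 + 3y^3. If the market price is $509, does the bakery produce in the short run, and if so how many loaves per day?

Produce at y = 11

From TC, MC = TC'(y) = 80 - 60y + 9y^2 and AVC = VC/y = 80 - 30y + 3y^2.
AVC is minimized where dAVC/dy = -30 + 6y = 0, at y = 5; min AVC = 80 - 30·5 + 3·5^2 = $5.
P = $509 exceeds min AVC = $5, so the firm stays open.
Set P = MC: 509 = 80 - 60y + 9y^2 → -429 - 60y + 9y^2 = 0. The roots are y = -13/3 and y = 11; the profit-maximizing output is on the rising part of MC, so y* = 11.
Check: AVC at y = 11 is $113 ≤ P, so revenue covers variable cost.
Profit = P·y − TC = 509·11 − 1612 = $3987.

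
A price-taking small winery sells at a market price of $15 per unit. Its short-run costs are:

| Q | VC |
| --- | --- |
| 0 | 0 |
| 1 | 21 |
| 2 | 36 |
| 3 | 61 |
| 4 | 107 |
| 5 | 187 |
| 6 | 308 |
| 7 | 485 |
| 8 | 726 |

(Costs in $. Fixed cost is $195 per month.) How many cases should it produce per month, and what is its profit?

Profit at each row (π = 15Q − TC): Q=0: -195; Q=1: -201; Q=2: -201; Q=3: -211; Q=4: -242; Q=5: -307; Q=6: -413; Q=7: -575; Q=8: -801.
Profit is highest at Q = 0. Equivalently, the lowest AVC in the table is 36/2 ≈ $18 at Q = 2, and P = $15 falls below it — price never covers variable cost, so the firm shuts down and loses only its fixed cost.

Q = 0 (shut down); profit = -$195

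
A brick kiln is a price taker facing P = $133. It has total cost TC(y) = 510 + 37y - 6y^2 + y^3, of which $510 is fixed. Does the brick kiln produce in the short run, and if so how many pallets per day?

Produce at y = 8

From TC, MC = TC'(y) = 37 - 12y + 3y^2 and AVC = VC/y = 37 - 6y + y^2.
The AVC parabola has its vertex at y = 6/2 = 3, where AVC = 37 - 6·3 + 3^2 = $28.
P = $133 exceeds min AVC = $28, so the firm stays open.
Solving P = MC: -96 - 12y + 3y^2 = 0 ⇒ y = -4 or 8. On the upward-sloping branch, y* = 8.
Check: AVC at y = 8 is $53 ≤ P, so revenue covers variable cost.
Profit = P·y − TC = 133·8 − 934 = $130.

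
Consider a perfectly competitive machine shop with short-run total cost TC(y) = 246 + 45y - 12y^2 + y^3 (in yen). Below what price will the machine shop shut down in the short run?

Short-run supply begins at min AVC. From VC = 45y - 12y^2 + y^3, AVC = 45 - 12y + y^2.
At the minimum of AVC, MC = AVC. MC = 45 - 24y + 3y^2; setting MC = AVC gives 2y^2 - 12y = 0, so y = 6. min AVC = 9.
The firm shuts down for any P below ¥9.

¥9 per unit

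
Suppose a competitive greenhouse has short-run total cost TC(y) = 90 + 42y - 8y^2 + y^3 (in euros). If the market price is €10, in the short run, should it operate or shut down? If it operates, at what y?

Strip out fixed cost: VC = 42y - 8y^2 + y^3. Then AVC = 42 - 8y + y^2 and MC = 42 - 16y + 3y^2.
AVC hits its minimum where MC = AVC, at y = 4, giving min AVC = 42 - 8·4 + 4^2 = €26.
P = €10 lies below min AVC = €26; no output level covers variable cost.
Shutting down limits the loss to fixed cost, €90.

Shut down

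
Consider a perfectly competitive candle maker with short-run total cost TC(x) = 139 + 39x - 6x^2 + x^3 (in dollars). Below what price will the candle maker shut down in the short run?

The firm shuts down when price falls below the minimum of average variable cost. AVC = VC/x = 39 - 6x + x^2.
dAVC/dx = -6 + 2x = 0 gives x = 3. min AVC = 39 - 6·3 + 3^2 = 30.
So the shutdown price is $30.

$30 per unit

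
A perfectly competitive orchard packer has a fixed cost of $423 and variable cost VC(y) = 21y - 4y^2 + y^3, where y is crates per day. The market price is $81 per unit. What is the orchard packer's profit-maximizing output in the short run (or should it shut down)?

Strip out fixed cost: VC = 21y - 4y^2 + y^3. Then AVC = 21 - 4y + y^2 and MC = 21 - 8y + 3y^2.
AVC is minimized where dAVC/dy = -4 + 2y = 0, at y = 2; min AVC = 21 - 4·2 + 2^2 = $17.
Since P = $81 ≥ min AVC = $17, price covers variable cost and the firm should produce.
Solving P = MC: -60 - 8y + 3y^2 = 0 ⇒ y = -10/3 or 6. On the upward-sloping branch, y* = 6.
Check: AVC at y = 6 is $33 ≤ P, so revenue covers variable cost.
Profit = P·y − TC = 81·6 − 621 = -$135, a loss, but smaller than the $423 fixed cost the firm would lose by shutting down.

Produce at y = 6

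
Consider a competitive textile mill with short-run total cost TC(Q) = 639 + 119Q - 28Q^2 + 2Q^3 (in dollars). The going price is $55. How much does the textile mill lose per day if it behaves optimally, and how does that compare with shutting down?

AVC = 119 - 28Q + 2Q^2; min AVC = $21 at Q = 7. Since P = $55 ≥ min AVC, the firm produces.
With MC = 119 - 56Q + 6Q^2, P = MC on the upward-sloping part at Q* = 8.
TR = 55·8 = 440. TC = 639 + 184 = 823. Profit = 440 − 823 = -$383.
That loss of $383 beats the $639 the firm would lose by shutting down; producing recovers $256 of fixed cost.

Profit = -$383 at Q = 8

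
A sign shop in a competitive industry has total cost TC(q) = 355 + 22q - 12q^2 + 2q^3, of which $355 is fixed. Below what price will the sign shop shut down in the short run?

The firm shuts down when price falls below the minimum of average variable cost. AVC = VC/q = 22 - 12q + 2q^2.
dAVC/dq = -12 + 4q = 0 gives q = 3. min AVC = 22 - 12·3 + 2·3^2 = 4.
So the shutdown price is $4.

$4 per unit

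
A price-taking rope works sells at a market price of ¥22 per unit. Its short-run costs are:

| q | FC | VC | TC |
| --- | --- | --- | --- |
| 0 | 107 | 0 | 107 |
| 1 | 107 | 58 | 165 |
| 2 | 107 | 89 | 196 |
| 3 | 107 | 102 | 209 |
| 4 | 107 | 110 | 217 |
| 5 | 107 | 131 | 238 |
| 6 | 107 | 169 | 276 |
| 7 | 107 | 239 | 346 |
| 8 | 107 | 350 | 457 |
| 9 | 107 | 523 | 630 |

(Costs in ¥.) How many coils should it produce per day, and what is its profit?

q = 0 (shut down); profit = -¥107

Profit at each row (π = 22q − TC): q=0: -107; q=1: -143; q=2: -152; q=3: -143; q=4: -129; q=5: -128; q=6: -144; q=7: -192; q=8: -281; q=9: -432.
Profit is highest at q = 0. Equivalently, the lowest AVC in the table is 131/5 ≈ ¥26.20 at q = 5, and P = ¥22 falls below it — price never covers variable cost, so the firm shuts down and loses only its fixed cost.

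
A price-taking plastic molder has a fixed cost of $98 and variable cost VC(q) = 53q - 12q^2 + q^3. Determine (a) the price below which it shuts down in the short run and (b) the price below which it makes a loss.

Shutdown price = min AVC. AVC = 53 - 12q + q^2, with vertex at q = 6 and minimum $17.
ATC = 98/q + 53 - 12q + q^2. Setting dATC/dq = −98/q^2 − 12 + 2q = 0 gives q = 7 (since 2·7^3 − 12·7^2 = 98).
min ATC = 98/7 + 53 − 12·7 + 7^2 = $32. That is the break-even price.
For $17 ≤ P < $32 the firm produces at a loss; below $17 it shuts down.

Shutdown price = $17; break-even price = $32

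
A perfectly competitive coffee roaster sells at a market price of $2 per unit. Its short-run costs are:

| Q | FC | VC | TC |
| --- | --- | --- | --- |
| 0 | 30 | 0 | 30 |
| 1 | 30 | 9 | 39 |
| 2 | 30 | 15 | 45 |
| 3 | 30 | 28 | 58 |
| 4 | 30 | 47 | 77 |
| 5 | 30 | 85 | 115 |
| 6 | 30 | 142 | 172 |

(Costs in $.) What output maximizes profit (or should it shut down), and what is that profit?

Q = 0 (shut down); profit = -$30

Profit at each row (π = 2Q − TC): Q=0: -30; Q=1: -37; Q=2: -41; Q=3: -52; Q=4: -69; Q=5: -105; Q=6: -160.
Profit is highest at Q = 0. Equivalently, the lowest AVC in the table is 15/2 ≈ $7.50 at Q = 2, and P = $2 falls below it — price never covers variable cost, so the firm shuts down and loses only its fixed cost.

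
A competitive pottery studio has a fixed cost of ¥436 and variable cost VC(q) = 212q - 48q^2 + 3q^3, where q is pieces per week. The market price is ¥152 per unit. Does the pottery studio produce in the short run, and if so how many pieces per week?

From TC, MC = TC'(q) = 212 - 96q + 9q^2 and AVC = VC/q = 212 - 48q + 3q^2.
The AVC parabola has its vertex at q = 48/6 = 8, where AVC = 212 - 48·8 + 3·8^2 = ¥20.
Because ¥152 ≥ ¥20, revenue can cover variable cost; the firm operates.
Set P = MC: 152 = 212 - 96q + 9q^2 → 60 - 96q + 9q^2 = 0. The roots are q = 2/3 and q = 10; the profit-maximizing output is on the rising part of MC, so q* = 10.
Check: AVC at q = 10 is ¥32 ≤ P, so revenue covers variable cost.
Profit = P·q − TC = 152·10 − 756 = ¥764.

Produce at q = 10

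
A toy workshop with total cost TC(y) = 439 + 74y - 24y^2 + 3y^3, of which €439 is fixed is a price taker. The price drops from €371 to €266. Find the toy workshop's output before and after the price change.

Output falls from 9 to 8

MC = 74 - 48y + 9y^2; the shutdown threshold is min AVC = €26 (at y = 4).
With P = €371 above the shutdown price, P = MC gives y = 9.
At P = €266 ≥ min AVC, set P = MC: y = 8. The firm stays open but cuts output.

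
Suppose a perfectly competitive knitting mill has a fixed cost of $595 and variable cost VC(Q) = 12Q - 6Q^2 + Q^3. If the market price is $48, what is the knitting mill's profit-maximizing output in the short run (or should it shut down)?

Produce at Q = 6

Variable cost is VC = 12Q - 6Q^2 + Q^3, so AVC = VC/Q = 12 - 6Q + Q^2 and MC = dTC/dQ = 12 - 12Q + 3Q^2.
AVC hits its minimum where MC = AVC, at Q = 3, giving min AVC = 12 - 6·3 + 3^2 = $3.
P = $48 exceeds min AVC = $3, so the firm stays open.
Set P = MC: 48 = 12 - 12Q + 3Q^2 → -36 - 12Q + 3Q^2 = 0. The roots are Q = -2 and Q = 6; the profit-maximizing output is on the rising part of MC, so Q* = 6.
Check: AVC at Q = 6 is $12 ≤ P, so revenue covers variable cost.
Profit = P·Q − TC = 48·6 − 667 = -$379, a loss, but smaller than the $595 fixed cost the firm would lose by shutting down.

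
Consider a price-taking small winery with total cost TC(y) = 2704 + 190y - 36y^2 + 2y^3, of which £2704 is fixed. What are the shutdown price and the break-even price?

Shutdown price = min AVC. AVC = 190 - 36y + 2y^2, with vertex at y = 9 and minimum £28.
ATC = 2704/y + 190 - 36y + 2y^2. Setting dATC/dy = −2704/y^2 − 36 + 4y = 0 gives y = 13 (since 4·13^3 − 36·13^2 = 2704).
min ATC = 2704/13 + 190 − 36·13 + 2·13^2 = £268. That is the break-even price.
For £28 ≤ P < £268 the firm produces at a loss; below £28 it shuts down.

Shutdown price = £28; break-even price = £268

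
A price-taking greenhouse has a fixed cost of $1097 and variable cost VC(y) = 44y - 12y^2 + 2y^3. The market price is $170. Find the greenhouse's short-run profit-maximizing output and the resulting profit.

Profit = -$313 at y = 7

AVC = 44 - 12y + 2y^2; min AVC = $26 at y = 3. Since P = $170 ≥ min AVC, the firm produces.
With MC = 44 - 24y + 6y^2, P = MC on the upward-sloping part at y* = 7.
TR = 170·7 = 1190. TC = 1097 + 406 = 1503. Profit = 1190 − 1503 = -$313.
Shutting down would mean losing the fixed cost of $1097, so operating at a loss of $313 is better by $784.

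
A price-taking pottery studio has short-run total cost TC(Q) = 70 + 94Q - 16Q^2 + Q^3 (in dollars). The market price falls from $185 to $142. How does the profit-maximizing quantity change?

Output falls from 13 to 12

MC = 94 - 32Q + 3Q^2; the shutdown threshold is min AVC = $30 (at Q = 8).
At P = $185 ≥ min AVC, set P = MC on the rising branch: Q = 13.
At P = $142 ≥ min AVC, set P = MC: Q = 12. The firm stays open but cuts output.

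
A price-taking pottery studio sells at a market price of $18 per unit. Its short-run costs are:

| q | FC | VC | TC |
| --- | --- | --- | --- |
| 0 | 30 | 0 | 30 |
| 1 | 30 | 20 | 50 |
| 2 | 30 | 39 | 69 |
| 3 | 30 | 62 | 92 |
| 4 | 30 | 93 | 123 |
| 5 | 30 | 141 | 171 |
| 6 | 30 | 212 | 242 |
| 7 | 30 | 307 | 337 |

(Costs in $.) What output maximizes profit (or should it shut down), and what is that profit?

q = 0 (shut down); profit = -$30

Profit at each row (π = 18q − TC): q=0: -30; q=1: -32; q=2: -33; q=3: -38; q=4: -51; q=5: -81; q=6: -134; q=7: -211.
Profit is highest at q = 0. Equivalently, the lowest AVC in the table is 39/2 ≈ $19.50 at q = 2, and P = $18 falls below it — price never covers variable cost, so the firm shuts down and loses only its fixed cost.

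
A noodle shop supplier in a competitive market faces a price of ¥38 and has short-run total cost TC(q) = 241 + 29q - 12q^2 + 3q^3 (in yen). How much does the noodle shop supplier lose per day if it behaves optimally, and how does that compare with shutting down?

Profit = -¥187 at q = 3

AVC = 29 - 12q + 3q^2; min AVC = ¥17 at q = 2. Since P = ¥38 ≥ min AVC, the firm produces.
With MC = 29 - 24q + 9q^2, P = MC on the upward-sloping part at q* = 3.
TR = 38·3 = 114. TC = 241 + 60 = 301. Profit = 114 − 301 = -¥187.
By producing, the firm covers all variable cost plus ¥54 of fixed cost; shutting down would lose the full ¥241.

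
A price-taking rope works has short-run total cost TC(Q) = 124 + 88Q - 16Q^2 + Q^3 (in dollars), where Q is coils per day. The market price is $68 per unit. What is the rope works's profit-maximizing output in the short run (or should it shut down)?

From TC, MC = TC'(Q) = 88 - 32Q + 3Q^2 and AVC = VC/Q = 88 - 16Q + Q^2.
AVC hits its minimum where MC = AVC, at Q = 8, giving min AVC = 88 - 16·8 + 8^2 = $24.
Since P = $68 ≥ min AVC = $24, price covers variable cost and the firm should produce.
P = MC gives 20 - 32Q + 3Q^2 = 0, with roots 2/3 and 10. Take the larger (rising MC): Q* = 10.
Check: AVC at Q = 10 is $28 ≤ P, so revenue covers variable cost.
Profit = P·Q − TC = 68·10 − 404 = $276.

Produce at Q = 10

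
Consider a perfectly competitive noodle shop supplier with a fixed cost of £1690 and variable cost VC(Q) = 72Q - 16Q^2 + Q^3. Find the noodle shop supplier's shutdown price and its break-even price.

Shutdown price = min AVC. AVC = 72 - 16Q + Q^2, with vertex at Q = 8 and minimum £8.
ATC = 1690/Q + 72 - 16Q + Q^2. Setting dATC/dQ = −1690/Q^2 − 16 + 2Q = 0 gives Q = 13 (since 2·13^3 − 16·13^2 = 1690).
min ATC = 1690/13 + 72 − 16·13 + 13^2 = £163. That is the break-even price.
For £8 ≤ P < £163 the firm produces at a loss; below £8 it shuts down.

Shutdown price = £8; break-even price = £163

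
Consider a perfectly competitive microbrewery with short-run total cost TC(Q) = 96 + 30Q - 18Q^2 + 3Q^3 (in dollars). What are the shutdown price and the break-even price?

Shutdown price = min AVC. AVC = 30 - 18Q + 3Q^2, with vertex at Q = 3 and minimum $3.
ATC = 96/Q + 30 - 18Q + 3Q^2. Setting dATC/dQ = −96/Q^2 − 18 + 6Q = 0 gives Q = 4 (since 6·4^3 − 18·4^2 = 96).
min ATC = 96/4 + 30 − 18·4 + 3·4^2 = $30. That is the break-even price.
For $3 ≤ P < $30 the firm produces at a loss; below $3 it shuts down.

Shutdown price = $3; break-even price = $30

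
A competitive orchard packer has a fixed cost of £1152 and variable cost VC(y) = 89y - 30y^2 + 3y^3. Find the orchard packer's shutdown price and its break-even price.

Shutdown price = min AVC. AVC = 89 - 30y + 3y^2, with vertex at y = 5 and minimum £14.
ATC = 1152/y + 89 - 30y + 3y^2. Setting dATC/dy = −1152/y^2 − 30 + 6y = 0 gives y = 8 (since 6·8^3 − 30·8^2 = 1152).
min ATC = 1152/8 + 89 − 30·8 + 3·8^2 = £185. That is the break-even price.
For £14 ≤ P < £185 the firm produces at a loss; below £14 it shuts down.

Shutdown price = £14; break-even price = £185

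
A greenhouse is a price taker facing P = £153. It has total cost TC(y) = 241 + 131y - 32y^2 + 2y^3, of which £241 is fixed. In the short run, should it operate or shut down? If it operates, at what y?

Produce at y = 11

Variable cost is VC = 131y - 32y^2 + 2y^3, so AVC = VC/y = 131 - 32y + 2y^2 and MC = dTC/dy = 131 - 64y + 6y^2.
AVC hits its minimum where MC = AVC, at y = 8, giving min AVC = 131 - 32·8 + 2·8^2 = £3.
Because £153 ≥ £3, revenue can cover variable cost; the firm operates.
Set P = MC: 153 = 131 - 64y + 6y^2 → -22 - 64y + 6y^2 = 0. The roots are y = -1/3 and y = 11; the profit-maximizing output is on the rising part of MC, so y* = 11.
Check: AVC at y = 11 is £21 ≤ P, so revenue covers variable cost.
Profit = P·y − TC = 153·11 − 472 = £1211.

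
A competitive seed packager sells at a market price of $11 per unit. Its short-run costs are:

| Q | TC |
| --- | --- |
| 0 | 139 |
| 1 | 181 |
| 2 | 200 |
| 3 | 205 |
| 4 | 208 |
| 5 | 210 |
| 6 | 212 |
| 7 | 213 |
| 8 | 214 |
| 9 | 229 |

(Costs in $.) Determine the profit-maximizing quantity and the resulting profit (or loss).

Q = 8; profit = -$126

Compute π = P·Q − TC at each output: Q=0: -139; Q=1: -170; Q=2: -178; Q=3: -172; Q=4: -164; Q=5: -155; Q=6: -146; Q=7: -136; Q=8: -126; Q=9: -130.
Profit is maximized at Q = 8. AVC there is 75/8 = $9.38 ≤ P, so producing beats shutting down (which would give -$139).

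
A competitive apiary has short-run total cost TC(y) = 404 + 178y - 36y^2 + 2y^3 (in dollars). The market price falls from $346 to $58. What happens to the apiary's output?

Output falls from 14 to 10

MC = 178 - 72y + 6y^2; the shutdown threshold is min AVC = $16 (at y = 9).
With P = $346 above the shutdown price, P = MC gives y = 14.
At P = $58 ≥ min AVC, set P = MC: y = 10. The firm stays open but cuts output.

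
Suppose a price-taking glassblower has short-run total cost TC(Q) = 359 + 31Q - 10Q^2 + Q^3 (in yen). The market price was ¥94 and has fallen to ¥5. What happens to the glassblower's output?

MC = 31 - 20Q + 3Q^2; the shutdown threshold is min AVC = ¥6 (at Q = 5).
With P = ¥94 above the shutdown price, P = MC gives Q = 9.
At P = ¥5 < min AVC = ¥6, price no longer covers variable cost at any output, so the firm shuts down: Q = 0.

Output falls from 9 to 0 (the firm shuts down)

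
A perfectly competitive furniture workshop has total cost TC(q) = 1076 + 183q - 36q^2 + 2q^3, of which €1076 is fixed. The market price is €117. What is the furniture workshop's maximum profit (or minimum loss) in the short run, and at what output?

Profit = -€108 at q = 11

AVC = 183 - 36q + 2q^2 has its minimum €21 at q = 9; price €117 clears that bar, so the firm operates.
With MC = 183 - 72q + 6q^2, P = MC on the upward-sloping part at q* = 11.
TR = 117·11 = 1287. TC = 1076 + 319 = 1395. Profit = 1287 − 1395 = -€108.
By producing, the firm covers all variable cost plus €968 of fixed cost; shutting down would lose the full €1076.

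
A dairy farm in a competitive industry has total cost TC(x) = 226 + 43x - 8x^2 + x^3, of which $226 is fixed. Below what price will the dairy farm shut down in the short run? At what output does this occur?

$27 per unit, at x = 4

The firm shuts down when price falls below the minimum of average variable cost. AVC = VC/x = 43 - 8x + x^2.
dAVC/dx = -8 + 2x = 0 gives x = 4. min AVC = 43 - 8·4 + 4^2 = 27.
So the shutdown price is $27.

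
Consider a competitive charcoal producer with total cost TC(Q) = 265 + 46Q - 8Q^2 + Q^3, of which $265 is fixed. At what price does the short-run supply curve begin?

The firm shuts down when price falls below the minimum of average variable cost. AVC = VC/Q = 46 - 8Q + Q^2.
dAVC/dQ = -8 + 2Q = 0 gives Q = 4. min AVC = 46 - 8·4 + 4^2 = 30.
The firm shuts down for any P below $30.

$30 per unit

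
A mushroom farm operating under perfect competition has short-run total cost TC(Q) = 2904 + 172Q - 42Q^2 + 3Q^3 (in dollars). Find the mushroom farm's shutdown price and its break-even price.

Shutdown price = min AVC. AVC = 172 - 42Q + 3Q^2, with vertex at Q = 7 and minimum $25.
ATC = 2904/Q + 172 - 42Q + 3Q^2. Setting dATC/dQ = −2904/Q^2 − 42 + 6Q = 0 gives Q = 11 (since 6·11^3 − 42·11^2 = 2904).
min ATC = 2904/11 + 172 − 42·11 + 3·11^2 = $337. That is the break-even price.
For $25 ≤ P < $337 the firm produces at a loss; below $25 it shuts down.

Shutdown price = $25; break-even price = $337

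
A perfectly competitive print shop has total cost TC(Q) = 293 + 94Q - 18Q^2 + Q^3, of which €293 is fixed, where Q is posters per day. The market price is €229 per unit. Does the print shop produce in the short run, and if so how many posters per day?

Produce at Q = 15

Variable cost is VC = 94Q - 18Q^2 + Q^3, so AVC = VC/Q = 94 - 18Q + Q^2 and MC = dTC/dQ = 94 - 36Q + 3Q^2.
AVC is minimized where dAVC/dQ = -18 + 2Q = 0, at Q = 9; min AVC = 94 - 18·9 + 9^2 = €13.
Since P = €229 ≥ min AVC = €13, price covers variable cost and the firm should produce.
Solving P = MC: -135 - 36Q + 3Q^2 = 0 ⇒ Q = -3 or 15. On the upward-sloping branch, Q* = 15.
Check: AVC at Q = 15 is €49 ≤ P, so revenue covers variable cost.
Profit = P·Q − TC = 229·15 − 1028 = €2407.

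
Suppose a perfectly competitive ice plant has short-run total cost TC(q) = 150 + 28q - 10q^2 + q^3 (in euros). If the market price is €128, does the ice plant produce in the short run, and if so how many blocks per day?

Variable cost is VC = 28q - 10q^2 + q^3, so AVC = VC/q = 28 - 10q + q^2 and MC = dTC/dq = 28 - 20q + 3q^2.
The AVC parabola has its vertex at q = 10/2 = 5, where AVC = 28 - 10·5 + 5^2 = €3.
Because €128 ≥ €3, revenue can cover variable cost; the firm operates.
P = MC gives -100 - 20q + 3q^2 = 0, with roots -10/3 and 10. Take the larger (rising MC): q* = 10.
Check: AVC at q = 10 is €28 ≤ P, so revenue covers variable cost.
Profit = P·q − TC = 128·10 − 430 = €850.

Produce at q = 10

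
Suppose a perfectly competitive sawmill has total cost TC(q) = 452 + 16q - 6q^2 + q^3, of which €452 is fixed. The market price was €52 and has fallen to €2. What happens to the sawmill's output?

AVC = 16 - 6q + q^2, minimized at q = 3 where min AVC = €7. MC = 16 - 12q + 3q^2.
With P = €52 above the shutdown price, P = MC gives q = 6.
At P = €2 < min AVC = €7, price no longer covers variable cost at any output, so the firm shuts down: q = 0.

Output falls from 6 to 0 (the firm shuts down)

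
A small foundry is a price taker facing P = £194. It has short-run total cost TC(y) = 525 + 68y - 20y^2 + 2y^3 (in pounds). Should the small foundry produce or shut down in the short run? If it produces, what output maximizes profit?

Strip out fixed cost: VC = 68y - 20y^2 + 2y^3. Then AVC = 68 - 20y + 2y^2 and MC = 68 - 40y + 6y^2.
AVC hits its minimum where MC = AVC, at y = 5, giving min AVC = 68 - 20·5 + 2·5^2 = £18.
P = £194 exceeds min AVC = £18, so the firm stays open.
Set P = MC: 194 = 68 - 40y + 6y^2 → -126 - 40y + 6y^2 = 0. The roots are y = -7/3 and y = 9; the profit-maximizing output is on the rising part of MC, so y* = 9.
Check: AVC at y = 9 is £50 ≤ P, so revenue covers variable cost.
Profit = P·y − TC = 194·9 − 975 = £771.

Produce at y = 9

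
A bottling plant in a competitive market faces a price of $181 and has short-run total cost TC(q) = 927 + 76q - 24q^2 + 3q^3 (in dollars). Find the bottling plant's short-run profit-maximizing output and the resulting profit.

AVC = 76 - 24q + 3q^2; min AVC = $28 at q = 4. Since P = $181 ≥ min AVC, the firm produces.
MC = 76 - 48q + 9q^2. Setting P = MC and taking the root on the rising branch gives q* = 7.
TR = 181·7 = 1267. TC = 927 + 385 = 1312. Profit = 1267 − 1312 = -$45.
That loss of $45 beats the $927 the firm would lose by shutting down; producing recovers $882 of fixed cost.

Profit = -$45 at q = 7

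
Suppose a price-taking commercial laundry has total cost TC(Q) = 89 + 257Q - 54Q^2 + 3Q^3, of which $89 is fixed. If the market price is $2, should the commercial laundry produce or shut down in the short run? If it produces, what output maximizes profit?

From TC, MC = TC'(Q) = 257 - 108Q + 9Q^2 and AVC = VC/Q = 257 - 54Q + 3Q^2.
The AVC parabola has its vertex at Q = 54/6 = 9, where AVC = 257 - 54·9 + 3·9^2 = $14.
Since P = $2 < min AVC = $14, price fails to cover variable cost at any output.
Shutting down limits the loss to fixed cost, $89.

Shut down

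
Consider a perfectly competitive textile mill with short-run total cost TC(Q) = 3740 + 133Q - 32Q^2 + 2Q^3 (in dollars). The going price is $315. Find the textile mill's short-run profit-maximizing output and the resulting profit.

AVC = 133 - 32Q + 2Q^2 has its minimum $5 at Q = 8; price $315 clears that bar, so the firm operates.
With MC = 133 - 64Q + 6Q^2, P = MC on the upward-sloping part at Q* = 13.
TR = 315·13 = 4095. TC = 3740 + 715 = 4455. Profit = 4095 − 4455 = -$360.
Shutting down would mean losing the fixed cost of $3740, so operating at a loss of $360 is better by $3380.

Profit = -$360 at Q = 13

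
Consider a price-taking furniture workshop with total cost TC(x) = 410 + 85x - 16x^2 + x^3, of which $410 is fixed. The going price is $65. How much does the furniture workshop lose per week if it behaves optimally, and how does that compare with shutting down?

AVC = 85 - 16x + x^2 has its minimum $21 at x = 8; price $65 clears that bar, so the firm operates.
With MC = 85 - 32x + 3x^2, P = MC on the upward-sloping part at x* = 10.
TR = 65·10 = 650. TC = 410 + 250 = 660. Profit = 650 − 660 = -$10.
Shutting down would mean losing the fixed cost of $410, so operating at a loss of $10 is better by $400.

Profit = -$10 at x = 10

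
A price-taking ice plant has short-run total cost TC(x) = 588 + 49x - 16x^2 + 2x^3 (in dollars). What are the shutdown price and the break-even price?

Shutdown price = min AVC. AVC = 49 - 16x + 2x^2, with vertex at x = 4 and minimum $17.
ATC = 588/x + 49 - 16x + 2x^2. Setting dATC/dx = −588/x^2 − 16 + 4x = 0 gives x = 7 (since 4·7^3 − 16·7^2 = 588).
min ATC = 588/7 + 49 − 16·7 + 2·7^2 = $119. That is the break-even price.
Between these two prices the firm operates at a loss; above $119 it earns a profit.

Shutdown price = $17; break-even price = $119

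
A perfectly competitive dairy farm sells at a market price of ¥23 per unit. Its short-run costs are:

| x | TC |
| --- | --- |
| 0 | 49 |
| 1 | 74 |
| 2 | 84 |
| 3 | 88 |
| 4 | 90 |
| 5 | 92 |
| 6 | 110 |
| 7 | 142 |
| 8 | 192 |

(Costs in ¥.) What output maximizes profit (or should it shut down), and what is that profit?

Profit at each row (π = 23x − TC): x=0: -49; x=1: -51; x=2: -38; x=3: -19; x=4: 2; x=5: 23; x=6: 28; x=7: 19; x=8: -8.
Profit is maximized at x = 6. AVC there is 61/6 = ¥10.17 ≤ P, so producing beats shutting down (which would give -¥49).

x = 6; profit = ¥28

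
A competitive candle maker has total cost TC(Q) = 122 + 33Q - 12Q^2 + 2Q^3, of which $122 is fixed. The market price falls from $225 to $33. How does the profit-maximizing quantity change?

AVC = 33 - 12Q + 2Q^2, minimized at Q = 3 where min AVC = $15. MC = 33 - 24Q + 6Q^2.
At P = $225 ≥ min AVC, set P = MC on the rising branch: Q = 8.
At P = $33 ≥ min AVC, set P = MC: Q = 4. The firm stays open but cuts output.

Output falls from 8 to 4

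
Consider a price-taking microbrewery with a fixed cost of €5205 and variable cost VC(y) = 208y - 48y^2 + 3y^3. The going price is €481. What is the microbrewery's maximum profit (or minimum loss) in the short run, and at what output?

AVC = 208 - 48y + 3y^2 has its minimum €16 at y = 8; price €481 clears that bar, so the firm operates.
MC = 208 - 96y + 9y^2. Setting P = MC and taking the root on the rising branch gives y* = 13.
TR = 481·13 = 6253. TC = 5205 + 1183 = 6388. Profit = 6253 − 6388 = -€135.
Shutting down would mean losing the fixed cost of €5205, so operating at a loss of €135 is better by €5070.

Profit = -€135 at y = 13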